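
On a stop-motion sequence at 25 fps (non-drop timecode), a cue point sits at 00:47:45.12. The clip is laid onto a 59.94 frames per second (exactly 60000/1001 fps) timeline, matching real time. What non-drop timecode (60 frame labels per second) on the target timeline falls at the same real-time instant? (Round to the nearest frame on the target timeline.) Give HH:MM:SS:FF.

Source frame index: (0×3600 + 47×60 + 45) × 25 + 12 = 71637.
Real time: 71637 / (25) = 71637/25 s.
Target frame: (71637/25) × (60000/1001) = 171928800/1001 ≈ 171757.043 → 171757.
At 60 labels/s: frame 171757 → 00:47:42:37.

00:47:42:37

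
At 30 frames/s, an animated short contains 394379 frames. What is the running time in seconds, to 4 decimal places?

13145.9667 seconds

Running time = 394379 × 1/30 = 394379/30 s ≈ 13145.9667 s.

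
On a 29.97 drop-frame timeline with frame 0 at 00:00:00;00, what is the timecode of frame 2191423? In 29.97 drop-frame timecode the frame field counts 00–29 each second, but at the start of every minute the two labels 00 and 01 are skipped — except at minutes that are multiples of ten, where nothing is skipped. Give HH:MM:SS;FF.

Ten DF minutes hold 17982 frames, so frame 2191423 lies in block 121 (frames 2175822–2193803) with 15601 frames into that block.
The block's first minute is 1800 frames and the rest 1798 each; 15601 frames reaches minute 8, so 121 × 18 + 8 × 2 = 2194 labels have been skipped so far.
Adding those back, label number 2191423 + 2194 = 2193617 at 30 labels/s is 73120 s + 17 f = 20 h 18 min 40 s frame 17, i.e. 20:18:40;17.

20:18:40;17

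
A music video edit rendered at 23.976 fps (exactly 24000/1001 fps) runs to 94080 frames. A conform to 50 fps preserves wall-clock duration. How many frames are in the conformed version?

196196 frames

Target frames = source frames × (target rate / source rate) = 94080 × (50)/(24000/1001) = 94080 × 1001/480 = 196196.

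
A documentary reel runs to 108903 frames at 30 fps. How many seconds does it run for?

Running time = 108903 / (30) = 3630.1 s.

3630.1 seconds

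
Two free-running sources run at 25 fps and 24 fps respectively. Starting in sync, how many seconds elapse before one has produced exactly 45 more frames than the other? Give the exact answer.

The gap grows by |24 − 25| = 1 frame per second.
Time for a 45-frame gap: 45 ÷ (1) = 45 s.

45 seconds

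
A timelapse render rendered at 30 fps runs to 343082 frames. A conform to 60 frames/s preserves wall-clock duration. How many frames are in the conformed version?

686164 frames

Frames at target rate = 343082 × (60) / (30) = 686164.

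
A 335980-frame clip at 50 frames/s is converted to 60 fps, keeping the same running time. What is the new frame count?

Target frames = source frames × (target rate / source rate) = 335980 × (60)/(50) = 335980 × 6/5 = 403176.

403176 frames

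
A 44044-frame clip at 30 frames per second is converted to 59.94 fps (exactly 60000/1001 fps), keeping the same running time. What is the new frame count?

88000 frames

Target frames = source frames × (target rate / source rate) = 44044 × (60000/1001)/(30) = 44044 × 2000/1001 = 88000.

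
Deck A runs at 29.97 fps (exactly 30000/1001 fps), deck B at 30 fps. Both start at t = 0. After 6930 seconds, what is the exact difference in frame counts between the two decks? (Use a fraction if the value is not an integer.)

2700/13 frames

A emits 30000/1001 × 6930 = 2700000/13 frames; B emits 30 × 6930 = 207900.
Difference = 2700/13 frames (≈ 207.6923); B is ahead of A.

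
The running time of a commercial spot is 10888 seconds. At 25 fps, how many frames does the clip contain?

272200 frames

Frames = 10888 × 25 = 272200.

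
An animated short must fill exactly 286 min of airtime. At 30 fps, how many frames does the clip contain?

514800 frames

286 min = 17160 s.
Frames = 17160 × 30 = 514800.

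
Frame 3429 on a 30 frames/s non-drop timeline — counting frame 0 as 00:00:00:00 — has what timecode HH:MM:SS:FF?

3429 ÷ 30 = 114 full seconds, remainder 9 frames.
114 s = 0 h 1 min 54 s.
Timecode: 00:01:54:09.

00:01:54:09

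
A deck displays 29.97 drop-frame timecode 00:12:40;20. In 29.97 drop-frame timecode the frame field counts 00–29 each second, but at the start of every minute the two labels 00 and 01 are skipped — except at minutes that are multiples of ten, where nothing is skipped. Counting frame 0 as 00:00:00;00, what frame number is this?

Complete 10-minute blocks: 1, each 17982 frames → 17982.
Remaining 2 whole minutes in the current block: 1800 + 1 × 1798 = 3598 frames.
Within the current minute: 40 × 30 + 20 − 2 = 1218 (labels ;00/;01 skipped at this minute). Total = 17982 + 3598 + 1218 = 22798.

22798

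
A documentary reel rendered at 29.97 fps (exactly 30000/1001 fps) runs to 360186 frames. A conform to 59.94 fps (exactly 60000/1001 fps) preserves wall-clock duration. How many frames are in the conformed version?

720372 frames

Target frames = source frames × (target rate / source rate) = 360186 × (60000/1001)/(30000/1001) = 360186 × 2 = 720372.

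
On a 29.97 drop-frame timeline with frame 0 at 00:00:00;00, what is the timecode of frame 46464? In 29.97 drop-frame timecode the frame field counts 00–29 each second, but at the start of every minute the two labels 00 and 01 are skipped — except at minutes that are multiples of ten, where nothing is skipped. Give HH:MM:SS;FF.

00:25:50;10

Each 10-minute DF block holds 10 × 60 × 30 − 9 × 2 = 17982 frames. 46464 ÷ 17982 → 2 full blocks, remainder 10500.
Within the partial block the first minute is 1800 frames and each further minute 1798, so 5 further minute boundaries passed. Total skipped labels = 18 × 2 + 2 × 5 = 46.
Non-drop label index = 46464 + 46 = 46510; at 30 labels/s that is 00:25:50:10, i.e. DF 00:25:50;10.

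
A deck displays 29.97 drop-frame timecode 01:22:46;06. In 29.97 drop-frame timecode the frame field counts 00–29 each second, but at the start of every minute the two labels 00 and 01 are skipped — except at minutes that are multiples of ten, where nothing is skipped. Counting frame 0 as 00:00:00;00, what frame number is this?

As if non-drop at 30 labels/s: (1 × 3600 + 22 × 60 + 46) × 30 + 6 = 148986.
Minute boundaries passed: 82; those not divisible by 10: 82 − 8 = 74; dropped labels = 2 × 74 = 148.
Actual frame index = 148986 − 148 = 148838.

148838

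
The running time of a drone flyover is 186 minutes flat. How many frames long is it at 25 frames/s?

279000 frames

186 min = 11160 s.
Frames = 11160 × 25 = 279000.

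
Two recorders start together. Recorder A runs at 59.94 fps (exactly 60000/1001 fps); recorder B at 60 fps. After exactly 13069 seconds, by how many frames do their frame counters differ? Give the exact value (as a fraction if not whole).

A emits 60000/1001 × 13069 = 112020000/143 frames; B emits 60 × 13069 = 784140.
Difference = 112020/143 frames (≈ 783.3566); B is ahead of A.

112020/143 frames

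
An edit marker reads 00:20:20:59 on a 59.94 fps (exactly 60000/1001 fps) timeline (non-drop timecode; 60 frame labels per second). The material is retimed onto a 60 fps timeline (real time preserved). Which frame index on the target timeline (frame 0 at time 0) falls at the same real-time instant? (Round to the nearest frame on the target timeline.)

Source frame index: (0×3600 + 20×60 + 20) × 60 + 59 = 73259.
Real time: 73259 / (60000/1001) = 73332259/60000 s.
Target frame: (73332259/60000) × (60) = 73332259/1000 ≈ 73332.259 → 73332.

frame 73332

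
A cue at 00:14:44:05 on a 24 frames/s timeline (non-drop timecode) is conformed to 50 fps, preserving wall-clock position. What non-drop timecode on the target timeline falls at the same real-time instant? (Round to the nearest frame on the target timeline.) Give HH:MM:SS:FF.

00:14:44:10

Source frame index: (0×3600 + 14×60 + 44) × 24 + 5 = 21221.
Real time: 21221 / (24) = 21221/24 s.
Target frame: (21221/24) × (50) = 530525/12 ≈ 44210.417 → 44210.
At 50 labels/s: frame 44210 → 00:14:44:10.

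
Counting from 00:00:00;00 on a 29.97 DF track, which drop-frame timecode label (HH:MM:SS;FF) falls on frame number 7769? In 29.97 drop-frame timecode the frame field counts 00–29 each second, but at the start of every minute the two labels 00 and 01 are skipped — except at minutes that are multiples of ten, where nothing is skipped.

00:04:19;07

Ten DF minutes hold 17982 frames, so frame 7769 lies in block 0 (frames 0–17981) with 7769 frames into that block.
The block's first minute is 1800 frames and the rest 1798 each; 7769 frames reaches minute 4, so 0 × 18 + 4 × 2 = 8 labels have been skipped so far.
Adding those back, label number 7769 + 8 = 7777 at 30 labels/s is 259 s + 7 f = 0 h 4 min 19 s frame 7, i.e. 00:04:19;07.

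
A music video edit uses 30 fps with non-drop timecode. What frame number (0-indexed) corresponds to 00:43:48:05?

Total seconds to the label: (0 × 3600 + 43 × 60 + 48) = 2628.
Frame index = 2628 × 30 + 5 = 78845.

frame 78845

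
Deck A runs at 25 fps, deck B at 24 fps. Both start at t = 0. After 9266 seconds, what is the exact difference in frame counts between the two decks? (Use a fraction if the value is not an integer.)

9266 frames

A emits 25 × 9266 = 231650 frames; B emits 24 × 9266 = 222384.
Difference = 9266 frames; B is behind A.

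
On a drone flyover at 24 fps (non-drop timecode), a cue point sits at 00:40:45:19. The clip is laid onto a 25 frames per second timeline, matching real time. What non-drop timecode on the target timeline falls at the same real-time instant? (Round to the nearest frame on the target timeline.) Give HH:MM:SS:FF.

00:40:45:20

Source frame index: (0×3600 + 40×60 + 45) × 24 + 19 = 58699.
Real time: 58699 / (24) = 58699/24 s.
Target frame: (58699/24) × (25) = 1467475/24 ≈ 61144.792 → 61145.
At 25 labels/s: frame 61145 → 00:40:45:20.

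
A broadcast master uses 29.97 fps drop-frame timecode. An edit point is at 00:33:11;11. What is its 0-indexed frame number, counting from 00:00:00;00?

59681

Complete 10-minute blocks: 3, each 17982 frames → 53946.
Remaining 3 whole minutes in the current block: 1800 + 2 × 1798 = 5396 frames.
Within the current minute: 11 × 30 + 11 − 2 = 339 (labels ;00/;01 skipped at this minute). Total = 53946 + 5396 + 339 = 59681.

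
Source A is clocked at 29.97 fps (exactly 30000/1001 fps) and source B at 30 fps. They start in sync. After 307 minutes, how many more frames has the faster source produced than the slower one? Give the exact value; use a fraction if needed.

307 min = 18420 s.
A emits 30000/1001 × 18420 = 552600000/1001 frames; B emits 30 × 18420 = 552600.
Difference = 552600/1001 frames (≈ 552.0480); B is ahead of A.

552600/1001 frames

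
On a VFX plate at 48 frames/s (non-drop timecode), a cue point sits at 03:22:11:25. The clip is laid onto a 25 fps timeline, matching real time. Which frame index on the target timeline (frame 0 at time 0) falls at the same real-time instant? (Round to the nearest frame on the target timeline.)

frame 303288

Source frame index: (3×3600 + 22×60 + 11) × 48 + 25 = 582313.
Real time: 582313 / (48) = 582313/48 s.
Target frame: (582313/48) × (25) = 14557825/48 ≈ 303288.021 → 303288.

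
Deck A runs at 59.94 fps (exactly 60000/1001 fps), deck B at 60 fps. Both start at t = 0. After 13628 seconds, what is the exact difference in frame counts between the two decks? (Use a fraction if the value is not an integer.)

817680/1001 frames

A emits 60000/1001 × 13628 = 817680000/1001 frames; B emits 60 × 13628 = 817680.
Difference = 817680/1001 frames (≈ 816.8631); B is ahead of A.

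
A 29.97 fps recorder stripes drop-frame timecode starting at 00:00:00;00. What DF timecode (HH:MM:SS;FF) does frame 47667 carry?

Ten DF minutes hold 17982 frames, so frame 47667 lies in block 2 (frames 35964–53945) with 11703 frames into that block.
The block's first minute is 1800 frames and the rest 1798 each; 11703 frames reaches minute 6, so 2 × 18 + 6 × 2 = 48 labels have been skipped so far.
Adding those back, label number 47667 + 48 = 47715 at 30 labels/s is 1590 s + 15 f = 0 h 26 min 30 s frame 15, i.e. 00:26:30;15.

00:26:30;15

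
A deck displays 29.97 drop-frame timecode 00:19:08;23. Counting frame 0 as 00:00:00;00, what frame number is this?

34427

Complete 10-minute blocks: 1, each 17982 frames → 17982.
Remaining 9 whole minutes in the current block: 1800 + 8 × 1798 = 16184 frames.
Within the current minute: 8 × 30 + 23 − 2 = 261 (labels ;00/;01 skipped at this minute). Total = 17982 + 16184 + 261 = 34427.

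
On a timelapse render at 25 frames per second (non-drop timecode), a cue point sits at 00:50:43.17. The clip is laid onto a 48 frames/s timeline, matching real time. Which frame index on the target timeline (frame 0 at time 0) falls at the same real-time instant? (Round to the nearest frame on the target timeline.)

Source frame index: (0×3600 + 50×60 + 43) × 25 + 17 = 76092.
Real time: 76092 / (25) = 76092/25 s.
Target frame: (76092/25) × (48) = 3652416/25 ≈ 146096.640 → 146097.

frame 146097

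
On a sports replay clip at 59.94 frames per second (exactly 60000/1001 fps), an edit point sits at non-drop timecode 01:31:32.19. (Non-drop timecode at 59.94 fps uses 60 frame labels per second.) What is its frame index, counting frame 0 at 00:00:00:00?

Total seconds to the label: (1 × 3600 + 31 × 60 + 32) = 5492.
Frame index = 5492 × 60 + 19 = 329539.

frame 329539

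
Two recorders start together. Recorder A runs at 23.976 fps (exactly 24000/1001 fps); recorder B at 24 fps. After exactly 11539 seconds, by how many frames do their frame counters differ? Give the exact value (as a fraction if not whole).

A emits 24000/1001 × 11539 = 25176000/91 frames; B emits 24 × 11539 = 276936.
Difference = 25176/91 frames (≈ 276.6593); B is ahead of A.

25176/91 frames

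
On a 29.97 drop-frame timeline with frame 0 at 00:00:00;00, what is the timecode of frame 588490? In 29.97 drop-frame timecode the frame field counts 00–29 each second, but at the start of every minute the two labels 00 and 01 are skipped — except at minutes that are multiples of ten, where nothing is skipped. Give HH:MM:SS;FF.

05:27:16;00

Each 10-minute DF block holds 10 × 60 × 30 − 9 × 2 = 17982 frames. 588490 ÷ 17982 → 32 full blocks, remainder 13066.
Within the partial block the first minute is 1800 frames and each further minute 1798, so 7 further minute boundaries passed. Total skipped labels = 18 × 32 + 2 × 7 = 590.
Non-drop label index = 588490 + 590 = 589080; at 30 labels/s that is 05:27:16:00, i.e. DF 05:27:16;00.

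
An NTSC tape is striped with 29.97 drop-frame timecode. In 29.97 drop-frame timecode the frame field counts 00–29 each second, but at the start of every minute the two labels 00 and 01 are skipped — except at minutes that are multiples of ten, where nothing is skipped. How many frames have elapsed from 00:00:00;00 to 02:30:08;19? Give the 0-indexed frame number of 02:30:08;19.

Complete 10-minute blocks: 15, each 17982 frames → 269730.
Remaining 0 whole minutes in the current block: 0 frames.
Within the current minute: 8 × 30 + 19 = 259. Total = 269730 + 0 + 259 = 269989.

269989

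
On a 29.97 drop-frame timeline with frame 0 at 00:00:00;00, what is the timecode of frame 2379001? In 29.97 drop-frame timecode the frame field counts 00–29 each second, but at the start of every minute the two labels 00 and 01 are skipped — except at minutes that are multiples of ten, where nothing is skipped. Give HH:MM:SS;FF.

22:02:59;11

Ten DF minutes hold 17982 frames, so frame 2379001 lies in block 132 (frames 2373624–2391605) with 5377 frames into that block.
The block's first minute is 1800 frames and the rest 1798 each; 5377 frames reaches minute 2, so 132 × 18 + 2 × 2 = 2380 labels have been skipped so far.
Adding those back, label number 2379001 + 2380 = 2381381 at 30 labels/s is 79379 s + 11 f = 22 h 2 min 59 s frame 11, i.e. 22:02:59;11.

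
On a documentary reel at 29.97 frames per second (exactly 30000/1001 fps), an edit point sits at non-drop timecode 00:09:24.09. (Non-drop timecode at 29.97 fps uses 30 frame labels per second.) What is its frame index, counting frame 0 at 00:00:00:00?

Total seconds to the label: (0 × 3600 + 9 × 60 + 24) = 564.
Frame index = 564 × 30 + 9 = 16929.

frame 16929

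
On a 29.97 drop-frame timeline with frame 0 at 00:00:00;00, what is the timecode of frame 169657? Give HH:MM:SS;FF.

01:34:20;27

Each 10-minute DF block holds 10 × 60 × 30 − 9 × 2 = 17982 frames. 169657 ÷ 17982 → 9 full blocks, remainder 7819.
Within the partial block the first minute is 1800 frames and each further minute 1798, so 4 further minute boundaries passed. Total skipped labels = 18 × 9 + 2 × 4 = 170.
Non-drop label index = 169657 + 170 = 169827; at 30 labels/s that is 01:34:20:27, i.e. DF 01:34:20;27.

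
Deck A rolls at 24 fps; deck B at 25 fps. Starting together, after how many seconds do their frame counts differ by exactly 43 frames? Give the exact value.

The gap grows by |25 − 24| = 1 frame per second.
Time for a 43-frame gap: 43 ÷ (1) = 43 s.

43 seconds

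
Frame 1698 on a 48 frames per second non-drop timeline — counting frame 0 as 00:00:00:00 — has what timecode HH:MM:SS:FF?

00:00:35:18

1698 ÷ 48 = 35 full seconds, remainder 18 frames.
35 s = 0 h 0 min 35 s.
Timecode: 00:00:35:18.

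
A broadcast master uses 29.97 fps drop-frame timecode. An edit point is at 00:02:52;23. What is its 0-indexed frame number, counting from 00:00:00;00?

As if non-drop at 30 labels/s: (0 × 3600 + 2 × 60 + 52) × 30 + 23 = 5183.
Minute boundaries passed: 2; those not divisible by 10: 2 − 0 = 2; dropped labels = 2 × 2 = 4.
Actual frame index = 5183 − 4 = 5179.

5179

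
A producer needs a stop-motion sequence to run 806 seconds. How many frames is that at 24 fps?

19344 frames

Frames = 806 × 24 = 19344.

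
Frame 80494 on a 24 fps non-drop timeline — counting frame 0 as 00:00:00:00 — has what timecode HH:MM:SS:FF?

80494 ÷ 24 = 3353 full seconds, remainder 22 frames.
3353 s = 0 h 55 min 53 s.
Timecode: 00:55:53:22.

00:55:53:22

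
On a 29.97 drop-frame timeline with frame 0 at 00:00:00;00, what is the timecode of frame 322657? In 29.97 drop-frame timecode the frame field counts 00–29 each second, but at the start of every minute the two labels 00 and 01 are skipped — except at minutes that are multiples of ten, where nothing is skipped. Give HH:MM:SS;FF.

Ten DF minutes hold 17982 frames, so frame 322657 lies in block 17 (frames 305694–323675) with 16963 frames into that block.
The block's first minute is 1800 frames and the rest 1798 each; 16963 frames reaches minute 9, so 17 × 18 + 9 × 2 = 324 labels have been skipped so far.
Adding those back, label number 322657 + 324 = 322981 at 30 labels/s is 10766 s + 1 f = 2 h 59 min 26 s frame 1, i.e. 02:59:26;01.

02:59:26;01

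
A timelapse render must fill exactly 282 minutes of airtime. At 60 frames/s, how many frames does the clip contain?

282 min = 16920 s.
Frames = 16920 × 60 = 1015200.

1015200 frames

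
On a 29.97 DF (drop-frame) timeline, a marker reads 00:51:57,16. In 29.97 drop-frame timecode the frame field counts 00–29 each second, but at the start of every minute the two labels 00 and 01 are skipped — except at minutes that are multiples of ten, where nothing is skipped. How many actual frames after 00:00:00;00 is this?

93434

Complete 10-minute blocks: 5, each 17982 frames → 89910.
Remaining 1 whole minute in the current block: 1800 + 0 × 1798 = 1800 frames.
Within the current minute: 57 × 30 + 16 − 2 = 1724 (labels ;00/;01 skipped at this minute). Total = 89910 + 1800 + 1724 = 93434.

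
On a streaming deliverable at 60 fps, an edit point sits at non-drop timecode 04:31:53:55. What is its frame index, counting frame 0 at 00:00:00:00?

Total seconds to the label: (4 × 3600 + 31 × 60 + 53) = 16313.
Frame index = 16313 × 60 + 55 = 978835.

978835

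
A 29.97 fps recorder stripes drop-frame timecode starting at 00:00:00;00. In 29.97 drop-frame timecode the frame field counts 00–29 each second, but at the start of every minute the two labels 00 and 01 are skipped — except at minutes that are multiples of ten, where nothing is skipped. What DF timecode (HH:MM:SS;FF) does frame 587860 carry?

Ten DF minutes hold 17982 frames, so frame 587860 lies in block 32 (frames 575424–593405) with 12436 frames into that block.
The block's first minute is 1800 frames and the rest 1798 each; 12436 frames reaches minute 6, so 32 × 18 + 6 × 2 = 588 labels have been skipped so far.
Adding those back, label number 587860 + 588 = 588448 at 30 labels/s is 19614 s + 28 f = 5 h 26 min 54 s frame 28, i.e. 05:26:54;28.

05:26:54;28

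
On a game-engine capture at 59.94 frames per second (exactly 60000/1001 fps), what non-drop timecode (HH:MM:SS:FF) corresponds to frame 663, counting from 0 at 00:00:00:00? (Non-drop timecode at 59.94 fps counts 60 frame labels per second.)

663 ÷ 60 = 11 full seconds, remainder 3 frames.
11 s = 0 h 0 min 11 s.
Timecode: 00:00:11:03.

00:00:11:03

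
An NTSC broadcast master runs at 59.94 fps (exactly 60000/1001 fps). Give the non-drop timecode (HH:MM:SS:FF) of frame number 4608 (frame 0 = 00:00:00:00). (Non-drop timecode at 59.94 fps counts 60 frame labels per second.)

4608 ÷ 60 = 76 full seconds, remainder 48 frames.
76 s = 0 h 1 min 16 s.
Timecode: 00:01:16:48.

00:01:16:48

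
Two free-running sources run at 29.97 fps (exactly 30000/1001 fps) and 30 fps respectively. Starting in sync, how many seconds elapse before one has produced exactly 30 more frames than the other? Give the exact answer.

The gap grows by |30 − 30000/1001| = 30/1001 frames per second.
Time for a 30-frame gap: 30 ÷ (30/1001) = 1001 s.

1001 seconds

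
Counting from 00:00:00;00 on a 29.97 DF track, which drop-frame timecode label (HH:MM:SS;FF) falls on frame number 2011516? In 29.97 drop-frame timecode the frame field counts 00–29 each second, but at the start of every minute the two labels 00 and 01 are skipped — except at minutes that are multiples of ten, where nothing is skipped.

18:38:37;20

Ten DF minutes hold 17982 frames, so frame 2011516 lies in block 111 (frames 1996002–2013983) with 15514 frames into that block.
The block's first minute is 1800 frames and the rest 1798 each; 15514 frames reaches minute 8, so 111 × 18 + 8 × 2 = 2014 labels have been skipped so far.
Adding those back, label number 2011516 + 2014 = 2013530 at 30 labels/s is 67117 s + 20 f = 18 h 38 min 37 s frame 20, i.e. 18:38:37;20.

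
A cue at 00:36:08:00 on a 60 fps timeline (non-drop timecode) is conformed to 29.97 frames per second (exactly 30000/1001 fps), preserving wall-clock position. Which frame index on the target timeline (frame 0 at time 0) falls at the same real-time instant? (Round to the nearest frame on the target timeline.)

Source frame index: (0×3600 + 36×60 + 8) × 60 + 0 = 130080.
Real time: 130080 / (60) = 2168 s.
Target frame: (2168) × (30000/1001) = 65040000/1001 ≈ 64975.025 → 64975.

frame 64975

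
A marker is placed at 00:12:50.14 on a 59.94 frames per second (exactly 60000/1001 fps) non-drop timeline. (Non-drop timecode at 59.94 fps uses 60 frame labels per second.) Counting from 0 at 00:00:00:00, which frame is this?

Total seconds to the label: (0 × 3600 + 12 × 60 + 50) = 770.
Frame index = 770 × 60 + 14 = 46214.

46214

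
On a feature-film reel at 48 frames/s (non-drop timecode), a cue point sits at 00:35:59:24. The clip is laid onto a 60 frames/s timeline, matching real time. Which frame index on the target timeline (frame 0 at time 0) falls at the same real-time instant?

frame 129570

Source frame index: (0×3600 + 35×60 + 59) × 48 + 24 = 103656.
Real time: 103656 / (48) = 4319/2 s.
Target frame: (4319/2) × (60) = 129570.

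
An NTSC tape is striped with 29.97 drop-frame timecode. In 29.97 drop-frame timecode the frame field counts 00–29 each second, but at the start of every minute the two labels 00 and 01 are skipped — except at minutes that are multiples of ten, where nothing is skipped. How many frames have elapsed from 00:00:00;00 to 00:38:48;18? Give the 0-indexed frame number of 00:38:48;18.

As if non-drop at 30 labels/s: (0 × 3600 + 38 × 60 + 48) × 30 + 18 = 69858.
Minute boundaries passed: 38; those not divisible by 10: 38 − 3 = 35; dropped labels = 2 × 35 = 70.
Actual frame index = 69858 − 70 = 69788.

69788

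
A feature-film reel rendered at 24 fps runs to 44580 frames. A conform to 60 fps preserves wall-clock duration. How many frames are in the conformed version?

111450 frames

Target frames = source frames × (target rate / source rate) = 44580 × (60)/(24) = 44580 × 5/2 = 111450.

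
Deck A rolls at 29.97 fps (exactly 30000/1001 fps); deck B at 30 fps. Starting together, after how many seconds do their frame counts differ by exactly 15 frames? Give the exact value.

The gap grows by |30 − 30000/1001| = 30/1001 frames per second.
Time for a 15-frame gap: 15 ÷ (30/1001) = 500.5 s.

500.5 seconds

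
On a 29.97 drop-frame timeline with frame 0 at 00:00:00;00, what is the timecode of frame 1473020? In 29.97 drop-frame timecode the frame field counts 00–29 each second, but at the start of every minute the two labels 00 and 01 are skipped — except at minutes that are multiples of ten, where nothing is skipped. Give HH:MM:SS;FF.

Each 10-minute DF block holds 10 × 60 × 30 − 9 × 2 = 17982 frames. 1473020 ÷ 17982 → 81 full blocks, remainder 16478.
Within the partial block the first minute is 1800 frames and each further minute 1798, so 9 further minute boundaries passed. Total skipped labels = 18 × 81 + 2 × 9 = 1476.
Non-drop label index = 1473020 + 1476 = 1474496; at 30 labels/s that is 13:39:09:26, i.e. DF 13:39:09;26.

13:39:09;26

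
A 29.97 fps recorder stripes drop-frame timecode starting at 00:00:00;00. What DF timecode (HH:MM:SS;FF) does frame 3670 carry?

Ten DF minutes hold 17982 frames, so frame 3670 lies in block 0 (frames 0–17981) with 3670 frames into that block.
The block's first minute is 1800 frames and the rest 1798 each; 3670 frames reaches minute 2, so 0 × 18 + 2 × 2 = 4 labels have been skipped so far.
Adding those back, label number 3670 + 4 = 3674 at 30 labels/s is 122 s + 14 f = 0 h 2 min 2 s frame 14, i.e. 00:02:02;14.

00:02:02;14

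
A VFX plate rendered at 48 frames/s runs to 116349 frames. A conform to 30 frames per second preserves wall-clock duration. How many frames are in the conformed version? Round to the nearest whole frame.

Frames at target rate = 116349 × (30) / (48) = 581745/8 ≈ 72718.125.
Nearest whole frame: 72718.

72718 frames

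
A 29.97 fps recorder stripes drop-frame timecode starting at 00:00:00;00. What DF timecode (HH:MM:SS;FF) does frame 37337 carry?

Ten DF minutes hold 17982 frames, so frame 37337 lies in block 2 (frames 35964–53945) with 1373 frames into that block.
The block's first minute is 1800 frames and the rest 1798 each; 1373 frames reaches minute 0, so 2 × 18 + 0 × 2 = 36 labels have been skipped so far.
Adding those back, label number 37337 + 36 = 37373 at 30 labels/s is 1245 s + 23 f = 0 h 20 min 45 s frame 23, i.e. 00:20:45;23.

00:20:45;23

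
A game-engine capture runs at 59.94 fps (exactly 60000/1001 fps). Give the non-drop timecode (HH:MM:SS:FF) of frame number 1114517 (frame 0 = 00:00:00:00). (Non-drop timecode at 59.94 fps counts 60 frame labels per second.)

1114517 ÷ 60 = 18575 full seconds, remainder 17 frames.
18575 s = 5 h 9 min 35 s.
Timecode: 05:09:35:17.

05:09:35:17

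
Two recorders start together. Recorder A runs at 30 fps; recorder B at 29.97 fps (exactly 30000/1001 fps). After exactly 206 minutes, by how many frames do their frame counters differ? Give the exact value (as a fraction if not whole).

206 min = 12360 s.
A emits 30 × 12360 = 370800 frames; B emits 30000/1001 × 12360 = 370800000/1001.
Difference = 370800/1001 frames (≈ 370.4296); B is behind A.

370800/1001 frames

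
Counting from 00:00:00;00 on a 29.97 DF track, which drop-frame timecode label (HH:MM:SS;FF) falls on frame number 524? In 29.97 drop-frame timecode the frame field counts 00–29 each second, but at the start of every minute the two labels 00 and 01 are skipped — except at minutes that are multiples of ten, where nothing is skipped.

00:00:17;14

Ten DF minutes hold 17982 frames, so frame 524 lies in block 0 (frames 0–17981) with 524 frames into that block.
The block's first minute is 1800 frames and the rest 1798 each; 524 frames reaches minute 0, so 0 × 18 + 0 × 2 = 0 labels have been skipped so far.
Adding those back, label number 524 + 0 = 524 at 30 labels/s is 17 s + 14 f = 0 h 0 min 17 s frame 14, i.e. 00:00:17;14.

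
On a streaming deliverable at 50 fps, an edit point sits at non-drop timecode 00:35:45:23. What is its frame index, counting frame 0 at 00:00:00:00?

Total seconds to the label: (0 × 3600 + 35 × 60 + 45) = 2145.
Frame index = 2145 × 50 + 23 = 107273.

107273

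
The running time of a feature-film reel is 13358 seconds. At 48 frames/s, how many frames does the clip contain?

641184 frames

Frames = 13358 × 48 = 641184.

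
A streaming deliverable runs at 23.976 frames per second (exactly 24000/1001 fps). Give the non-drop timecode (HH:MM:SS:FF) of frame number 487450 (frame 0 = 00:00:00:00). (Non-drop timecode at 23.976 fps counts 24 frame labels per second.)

05:38:30:10

487450 ÷ 24 = 20310 full seconds, remainder 10 frames.
20310 s = 5 h 38 min 30 s.
Timecode: 05:38:30:10.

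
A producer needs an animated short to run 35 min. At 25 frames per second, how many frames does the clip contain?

52500 frames

35 min = 2100 s.
Frames = 2100 × 25 = 52500.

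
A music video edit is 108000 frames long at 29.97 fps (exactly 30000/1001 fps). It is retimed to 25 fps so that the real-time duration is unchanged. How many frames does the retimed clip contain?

90090 frames

Target frames = source frames × (target rate / source rate) = 108000 × (25)/(30000/1001) = 108000 × 1001/1200 = 90090.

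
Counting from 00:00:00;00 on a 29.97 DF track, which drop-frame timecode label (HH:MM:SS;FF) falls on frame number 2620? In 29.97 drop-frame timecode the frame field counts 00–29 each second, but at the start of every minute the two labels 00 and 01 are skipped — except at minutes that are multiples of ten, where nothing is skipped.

00:01:27;12

Ten DF minutes hold 17982 frames, so frame 2620 lies in block 0 (frames 0–17981) with 2620 frames into that block.
The block's first minute is 1800 frames and the rest 1798 each; 2620 frames reaches minute 1, so 0 × 18 + 1 × 2 = 2 labels have been skipped so far.
Adding those back, label number 2620 + 2 = 2622 at 30 labels/s is 87 s + 12 f = 0 h 1 min 27 s frame 12, i.e. 00:01:27;12.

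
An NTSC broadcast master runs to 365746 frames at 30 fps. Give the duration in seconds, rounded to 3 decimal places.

12191.533 seconds

Running time = 365746 × 1/30 = 182873/15 s ≈ 12191.533 s.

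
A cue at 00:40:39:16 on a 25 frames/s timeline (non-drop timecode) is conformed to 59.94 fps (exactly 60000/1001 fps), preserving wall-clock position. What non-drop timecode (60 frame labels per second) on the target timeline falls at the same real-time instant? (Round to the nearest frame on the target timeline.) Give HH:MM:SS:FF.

00:40:37:12

Source frame index: (0×3600 + 40×60 + 39) × 25 + 16 = 60991.
Real time: 60991 / (25) = 60991/25 s.
Target frame: (60991/25) × (60000/1001) = 20911200/143 ≈ 146232.168 → 146232.
At 60 labels/s: frame 146232 → 00:40:37:12.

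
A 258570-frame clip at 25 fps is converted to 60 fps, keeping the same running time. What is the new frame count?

Frames at target rate = 258570 × (60) / (25) = 620568.

620568 frames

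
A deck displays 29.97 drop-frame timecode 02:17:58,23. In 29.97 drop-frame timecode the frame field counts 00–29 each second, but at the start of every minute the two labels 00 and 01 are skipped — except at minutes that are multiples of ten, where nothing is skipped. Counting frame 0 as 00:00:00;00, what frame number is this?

Complete 10-minute blocks: 13, each 17982 frames → 233766.
Remaining 7 whole minutes in the current block: 1800 + 6 × 1798 = 12588 frames.
Within the current minute: 58 × 30 + 23 − 2 = 1761 (labels ;00/;01 skipped at this minute). Total = 233766 + 12588 + 1761 = 248115.

248115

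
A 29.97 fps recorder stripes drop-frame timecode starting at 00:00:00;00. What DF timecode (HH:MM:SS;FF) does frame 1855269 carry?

Each 10-minute DF block holds 10 × 60 × 30 − 9 × 2 = 17982 frames. 1855269 ÷ 17982 → 103 full blocks, remainder 3123.
Within the partial block the first minute is 1800 frames and each further minute 1798, so 1 further minute boundary passed. Total skipped labels = 18 × 103 + 2 × 1 = 1856.
Non-drop label index = 1855269 + 1856 = 1857125; at 30 labels/s that is 17:11:44:05, i.e. DF 17:11:44;05.

17:11:44;05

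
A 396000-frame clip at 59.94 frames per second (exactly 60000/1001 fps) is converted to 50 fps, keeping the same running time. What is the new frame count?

Target frames = source frames × (target rate / source rate) = 396000 × (50)/(60000/1001) = 396000 × 1001/1200 = 330330.

330330 frames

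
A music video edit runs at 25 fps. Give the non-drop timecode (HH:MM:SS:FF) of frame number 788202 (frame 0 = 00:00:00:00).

08:45:28:02

788202 ÷ 25 = 31528 full seconds, remainder 2 frames.
31528 s = 8 h 45 min 28 s.
Timecode: 08:45:28:02.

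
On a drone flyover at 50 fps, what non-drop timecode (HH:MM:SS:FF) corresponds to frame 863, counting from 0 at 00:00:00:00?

00:00:17:13

863 ÷ 50 = 17 full seconds, remainder 13 frames.
17 s = 0 h 0 min 17 s.
Timecode: 00:00:17:13.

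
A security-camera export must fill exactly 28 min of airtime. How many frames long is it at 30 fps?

28 min = 1680 s.
Frames = 1680 × 30 = 50400.

50400 frames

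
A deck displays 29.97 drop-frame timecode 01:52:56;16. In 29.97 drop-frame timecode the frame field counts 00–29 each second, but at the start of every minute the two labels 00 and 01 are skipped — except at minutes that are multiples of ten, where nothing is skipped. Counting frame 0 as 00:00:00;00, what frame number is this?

203094

As if non-drop at 30 labels/s: (1 × 3600 + 52 × 60 + 56) × 30 + 16 = 203296.
Minute boundaries passed: 112; those not divisible by 10: 112 − 11 = 101; dropped labels = 2 × 101 = 202.
Actual frame index = 203296 − 202 = 203094.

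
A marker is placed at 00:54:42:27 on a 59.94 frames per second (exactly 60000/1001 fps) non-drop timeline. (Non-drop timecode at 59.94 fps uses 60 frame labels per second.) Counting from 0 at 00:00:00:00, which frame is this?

196947

Total seconds to the label: (0 × 3600 + 54 × 60 + 42) = 3282.
Frame index = 3282 × 60 + 27 = 196947.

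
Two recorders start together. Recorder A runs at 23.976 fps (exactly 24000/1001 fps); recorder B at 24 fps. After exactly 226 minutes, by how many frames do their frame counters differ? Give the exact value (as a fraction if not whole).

325440/1001 frames

226 min = 13560 s.
A emits 24000/1001 × 13560 = 325440000/1001 frames; B emits 24 × 13560 = 325440.
Difference = 325440/1001 frames (≈ 325.1149); B is ahead of A.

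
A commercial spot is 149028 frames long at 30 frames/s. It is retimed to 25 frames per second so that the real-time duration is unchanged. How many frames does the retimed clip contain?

124190 frames

Target frames = source frames × (target rate / source rate) = 149028 × (25)/(30) = 149028 × 5/6 = 124190.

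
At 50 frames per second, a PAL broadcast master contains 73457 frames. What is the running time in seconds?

1469.14 seconds

Running time = 73457 / (50) = 1469.14 s.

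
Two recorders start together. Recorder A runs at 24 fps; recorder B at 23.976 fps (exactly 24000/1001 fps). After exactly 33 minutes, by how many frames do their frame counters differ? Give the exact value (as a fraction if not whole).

4320/91 frames

33 min = 1980 s.
A emits 24 × 1980 = 47520 frames; B emits 24000/1001 × 1980 = 4320000/91.
Difference = 4320/91 frames (≈ 47.4725); B is behind A.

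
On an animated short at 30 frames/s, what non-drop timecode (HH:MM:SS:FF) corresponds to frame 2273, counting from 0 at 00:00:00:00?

2273 ÷ 30 = 75 full seconds, remainder 23 frames.
75 s = 0 h 1 min 15 s.
Timecode: 00:01:15:23.

00:01:15:23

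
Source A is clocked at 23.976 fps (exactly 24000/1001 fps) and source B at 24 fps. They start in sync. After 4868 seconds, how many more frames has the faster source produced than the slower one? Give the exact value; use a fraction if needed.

116832/1001 frames

A emits 24000/1001 × 4868 = 116832000/1001 frames; B emits 24 × 4868 = 116832.
Difference = 116832/1001 frames (≈ 116.7153); B is ahead of A.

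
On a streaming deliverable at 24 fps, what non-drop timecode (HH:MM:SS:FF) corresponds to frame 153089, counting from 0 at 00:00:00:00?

01:46:18:17

153089 ÷ 24 = 6378 full seconds, remainder 17 frames.
6378 s = 1 h 46 min 18 s.
Timecode: 01:46:18:17.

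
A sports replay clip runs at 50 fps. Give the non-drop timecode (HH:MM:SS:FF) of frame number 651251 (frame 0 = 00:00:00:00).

651251 ÷ 50 = 13025 full seconds, remainder 1 frame.
13025 s = 3 h 37 min 5 s.
Timecode: 03:37:05:01.

03:37:05:01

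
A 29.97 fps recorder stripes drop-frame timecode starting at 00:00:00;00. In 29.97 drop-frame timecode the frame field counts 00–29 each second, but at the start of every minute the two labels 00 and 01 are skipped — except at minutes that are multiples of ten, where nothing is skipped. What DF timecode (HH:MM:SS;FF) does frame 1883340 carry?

17:27:20;26

Each 10-minute DF block holds 10 × 60 × 30 − 9 × 2 = 17982 frames. 1883340 ÷ 17982 → 104 full blocks, remainder 13212.
Within the partial block the first minute is 1800 frames and each further minute 1798, so 7 further minute boundaries passed. Total skipped labels = 18 × 104 + 2 × 7 = 1886.
Non-drop label index = 1883340 + 1886 = 1885226; at 30 labels/s that is 17:27:20:26, i.e. DF 17:27:20;26.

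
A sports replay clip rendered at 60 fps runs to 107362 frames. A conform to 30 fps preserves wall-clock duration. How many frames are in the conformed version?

Target frames = source frames × (target rate / source rate) = 107362 × (30)/(60) = 107362 × 1/2 = 53681.

53681 frames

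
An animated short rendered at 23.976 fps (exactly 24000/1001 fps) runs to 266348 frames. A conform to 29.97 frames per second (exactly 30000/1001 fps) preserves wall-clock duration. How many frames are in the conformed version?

332935 frames

Target frames = source frames × (target rate / source rate) = 266348 × (30000/1001)/(24000/1001) = 266348 × 5/4 = 332935.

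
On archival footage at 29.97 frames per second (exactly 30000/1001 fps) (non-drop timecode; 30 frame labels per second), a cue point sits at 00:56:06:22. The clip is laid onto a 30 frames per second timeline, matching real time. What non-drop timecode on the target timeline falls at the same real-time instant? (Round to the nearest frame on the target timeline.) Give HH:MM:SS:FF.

00:56:10:03

Source frame index: (0×3600 + 56×60 + 6) × 30 + 22 = 101002.
Real time: 101002 / (30000/1001) = 50551501/15000 s.
Target frame: (50551501/15000) × (30) = 50551501/500 ≈ 101103.002 → 101103.
At 30 labels/s: frame 101103 → 00:56:10:03.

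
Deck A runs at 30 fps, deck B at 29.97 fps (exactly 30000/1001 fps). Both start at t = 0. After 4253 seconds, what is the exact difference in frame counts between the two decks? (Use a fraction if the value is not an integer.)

127590/1001 frames

A emits 30 × 4253 = 127590 frames; B emits 30000/1001 × 4253 = 127590000/1001.
Difference = 127590/1001 frames (≈ 127.4625); B is behind A.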